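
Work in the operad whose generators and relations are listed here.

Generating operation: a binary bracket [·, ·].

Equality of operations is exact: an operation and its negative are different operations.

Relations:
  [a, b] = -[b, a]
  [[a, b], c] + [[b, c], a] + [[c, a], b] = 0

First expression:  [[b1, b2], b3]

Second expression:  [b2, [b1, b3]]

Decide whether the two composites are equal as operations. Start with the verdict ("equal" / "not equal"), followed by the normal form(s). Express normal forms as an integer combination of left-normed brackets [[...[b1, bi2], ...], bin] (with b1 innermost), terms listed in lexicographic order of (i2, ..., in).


In normal form, the first expression is [[b1, b2], b3]
In normal form, the second expression is -[[b1, b3], b2]
Different reductions; not equal.

not equal — first [[b1, b2], b3], second -[[b1, b3], b2]


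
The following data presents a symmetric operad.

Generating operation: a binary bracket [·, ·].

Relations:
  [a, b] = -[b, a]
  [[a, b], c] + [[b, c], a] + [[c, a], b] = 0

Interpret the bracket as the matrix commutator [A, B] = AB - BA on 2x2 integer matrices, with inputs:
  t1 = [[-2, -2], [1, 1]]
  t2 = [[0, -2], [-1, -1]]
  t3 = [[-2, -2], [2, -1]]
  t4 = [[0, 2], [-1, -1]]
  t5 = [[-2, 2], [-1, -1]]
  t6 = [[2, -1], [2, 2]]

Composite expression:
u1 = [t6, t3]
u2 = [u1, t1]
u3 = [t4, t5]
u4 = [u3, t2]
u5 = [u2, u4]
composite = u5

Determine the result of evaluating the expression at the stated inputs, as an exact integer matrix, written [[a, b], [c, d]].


[[-14, 40], [20, 14]]


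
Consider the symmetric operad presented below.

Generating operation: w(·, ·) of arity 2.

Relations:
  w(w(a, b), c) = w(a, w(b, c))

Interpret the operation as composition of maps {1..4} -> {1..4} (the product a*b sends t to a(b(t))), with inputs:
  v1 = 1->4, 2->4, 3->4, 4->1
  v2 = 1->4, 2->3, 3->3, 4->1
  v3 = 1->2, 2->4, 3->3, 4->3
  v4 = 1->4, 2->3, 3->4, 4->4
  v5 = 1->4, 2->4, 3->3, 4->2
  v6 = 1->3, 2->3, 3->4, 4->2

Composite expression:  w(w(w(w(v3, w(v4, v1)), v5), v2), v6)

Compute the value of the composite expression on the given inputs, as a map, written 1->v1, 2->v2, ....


1->3, 2->3, 3->3, 4->3

w(v4, v1) = 1->4, 2->4, 3->4, 4->4
w(v3, w(v4, v1)) = 1->3, 2->3, 3->3, 4->3
w(w(v3, w(v4, v1)), v5) = 1->3, 2->3, 3->3, 4->3
w(w(w(v3, w(v4, v1)), v5), v2) = 1->3, 2->3, 3->3, 4->3
w(w(w(w(v3, w(v4, v1)), v5), v2), v6) = 1->3, 2->3, 3->3, 4->3


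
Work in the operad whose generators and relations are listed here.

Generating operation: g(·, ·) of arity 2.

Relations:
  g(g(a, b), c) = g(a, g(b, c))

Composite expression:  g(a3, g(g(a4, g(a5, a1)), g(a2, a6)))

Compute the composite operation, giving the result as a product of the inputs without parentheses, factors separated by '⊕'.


a3 ⊕ a4 ⊕ a5 ⊕ a1 ⊕ a2 ⊕ a6

All parenthesizations of g agree; list the a-inputs left to right.
g(a5, a1) collapses to a5 ⊕ a1
g(a4, g(a5, a1)) collapses to a4 ⊕ a5 ⊕ a1
g(a2, a6) collapses to a2 ⊕ a6
g(g(a4, g(a5, a1)), g(a2, a6)) collapses to a4 ⊕ a5 ⊕ a1 ⊕ a2 ⊕ a6
g(a3, g(g(a4, g(a5, a1)), g(a2, a6))) collapses to a3 ⊕ a4 ⊕ a5 ⊕ a1 ⊕ a2 ⊕ a6


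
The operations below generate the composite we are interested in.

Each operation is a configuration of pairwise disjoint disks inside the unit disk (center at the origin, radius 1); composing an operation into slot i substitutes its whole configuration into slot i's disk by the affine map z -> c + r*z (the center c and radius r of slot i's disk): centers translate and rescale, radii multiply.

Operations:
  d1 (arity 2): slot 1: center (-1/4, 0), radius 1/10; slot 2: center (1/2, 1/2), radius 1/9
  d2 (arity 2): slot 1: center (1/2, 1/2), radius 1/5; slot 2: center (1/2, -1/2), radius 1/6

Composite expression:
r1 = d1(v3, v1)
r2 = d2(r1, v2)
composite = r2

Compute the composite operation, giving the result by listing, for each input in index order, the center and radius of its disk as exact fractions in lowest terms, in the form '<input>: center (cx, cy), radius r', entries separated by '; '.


v1: center (3/5, 3/5), radius 1/45; v2: center (1/2, -1/2), radius 1/6; v3: center (9/20, 1/2), radius 1/50

Each v-disk chains the slot maps above it in d2; radii multiply.
v3: after 2 affine steps, its disk has center (9/20, 1/2), radius 1/50
v1: after 2 affine steps, its disk has center (3/5, 3/5), radius 1/45
v2: after 1 affine step, its disk has center (1/2, -1/2), radius 1/6


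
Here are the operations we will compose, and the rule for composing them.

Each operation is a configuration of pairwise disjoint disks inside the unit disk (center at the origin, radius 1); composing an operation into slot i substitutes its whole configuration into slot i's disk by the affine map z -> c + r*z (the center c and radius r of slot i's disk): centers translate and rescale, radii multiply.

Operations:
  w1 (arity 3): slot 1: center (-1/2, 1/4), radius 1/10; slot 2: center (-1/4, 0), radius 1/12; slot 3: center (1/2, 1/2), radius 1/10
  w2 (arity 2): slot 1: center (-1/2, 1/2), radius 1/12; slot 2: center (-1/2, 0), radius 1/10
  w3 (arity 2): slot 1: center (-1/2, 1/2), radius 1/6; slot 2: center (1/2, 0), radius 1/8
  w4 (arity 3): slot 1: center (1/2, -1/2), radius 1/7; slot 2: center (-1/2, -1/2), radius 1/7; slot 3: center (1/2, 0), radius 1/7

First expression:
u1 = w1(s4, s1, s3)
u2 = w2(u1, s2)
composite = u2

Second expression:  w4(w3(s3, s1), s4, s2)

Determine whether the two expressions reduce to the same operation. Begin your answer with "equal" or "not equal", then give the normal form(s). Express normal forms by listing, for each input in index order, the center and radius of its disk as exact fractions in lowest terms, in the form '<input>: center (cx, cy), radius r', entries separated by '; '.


not equal: they reduce to s1: center (-25/48, 1/2), radius 1/144; s2: center (-1/2, 0), radius 1/10; s3: center (-11/24, 13/24), radius 1/120; s4: center (-13/24, 25/48), radius 1/120 and s1: center (4/7, -1/2), radius 1/56; s2: center (1/2, 0), radius 1/7; s3: center (3/7, -3/7), radius 1/42; s4: center (-1/2, -1/2), radius 1/7


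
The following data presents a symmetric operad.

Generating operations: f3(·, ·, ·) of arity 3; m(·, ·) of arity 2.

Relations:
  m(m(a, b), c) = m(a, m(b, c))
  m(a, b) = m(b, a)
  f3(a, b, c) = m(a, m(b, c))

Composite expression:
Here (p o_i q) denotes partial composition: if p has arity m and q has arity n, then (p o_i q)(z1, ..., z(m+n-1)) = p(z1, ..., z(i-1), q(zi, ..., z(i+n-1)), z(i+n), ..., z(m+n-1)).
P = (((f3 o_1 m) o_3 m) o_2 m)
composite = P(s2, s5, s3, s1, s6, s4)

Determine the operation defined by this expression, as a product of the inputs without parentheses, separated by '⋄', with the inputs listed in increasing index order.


s1 ⋄ s2 ⋄ s3 ⋄ s4 ⋄ s5 ⋄ s6


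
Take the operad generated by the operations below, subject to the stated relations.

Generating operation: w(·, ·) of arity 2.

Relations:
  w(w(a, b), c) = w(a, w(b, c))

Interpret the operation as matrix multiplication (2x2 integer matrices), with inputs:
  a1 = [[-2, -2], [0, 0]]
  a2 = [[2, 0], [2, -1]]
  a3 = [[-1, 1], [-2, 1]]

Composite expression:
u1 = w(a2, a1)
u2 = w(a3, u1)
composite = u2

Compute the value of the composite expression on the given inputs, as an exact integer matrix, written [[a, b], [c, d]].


w(a2, a1) = [[-4, -4], [-4, -4]]
w(a3, w(a2, a1)) = [[0, 0], [4, 4]]

[[0, 0], [4, 4]]


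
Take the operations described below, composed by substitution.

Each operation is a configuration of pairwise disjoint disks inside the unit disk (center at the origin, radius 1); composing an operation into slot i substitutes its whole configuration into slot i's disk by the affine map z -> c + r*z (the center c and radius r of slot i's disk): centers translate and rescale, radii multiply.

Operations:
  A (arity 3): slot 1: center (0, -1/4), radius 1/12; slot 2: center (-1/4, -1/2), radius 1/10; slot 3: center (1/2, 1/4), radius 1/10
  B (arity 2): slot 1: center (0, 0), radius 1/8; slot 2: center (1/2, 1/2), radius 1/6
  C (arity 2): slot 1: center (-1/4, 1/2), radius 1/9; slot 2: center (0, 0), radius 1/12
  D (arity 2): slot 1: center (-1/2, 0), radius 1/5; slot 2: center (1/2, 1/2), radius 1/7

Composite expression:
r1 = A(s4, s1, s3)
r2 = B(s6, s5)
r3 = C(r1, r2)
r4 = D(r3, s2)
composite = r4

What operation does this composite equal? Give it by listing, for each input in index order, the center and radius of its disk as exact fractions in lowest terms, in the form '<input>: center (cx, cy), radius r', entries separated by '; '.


s1: center (-5/9, 4/45), radius 1/450; s2: center (1/2, 1/2), radius 1/7; s3: center (-97/180, 19/180), radius 1/450; s4: center (-11/20, 17/180), radius 1/540; s5: center (-59/120, 1/120), radius 1/360; s6: center (-1/2, 0), radius 1/480

Affine substitution under D: radii multiply and s-centers shift.
input s4: composing its 3 substitution steps yields center (-11/20, 17/180), radius 1/540
input s1: composing its 3 substitution steps yields center (-5/9, 4/45), radius 1/450
input s3: composing its 3 substitution steps yields center (-97/180, 19/180), radius 1/450
input s6: composing its 3 substitution steps yields center (-1/2, 0), radius 1/480
input s5: composing its 3 substitution steps yields center (-59/120, 1/120), radius 1/360
input s2: composing its 1 substitution step yields center (1/2, 1/2), radius 1/7


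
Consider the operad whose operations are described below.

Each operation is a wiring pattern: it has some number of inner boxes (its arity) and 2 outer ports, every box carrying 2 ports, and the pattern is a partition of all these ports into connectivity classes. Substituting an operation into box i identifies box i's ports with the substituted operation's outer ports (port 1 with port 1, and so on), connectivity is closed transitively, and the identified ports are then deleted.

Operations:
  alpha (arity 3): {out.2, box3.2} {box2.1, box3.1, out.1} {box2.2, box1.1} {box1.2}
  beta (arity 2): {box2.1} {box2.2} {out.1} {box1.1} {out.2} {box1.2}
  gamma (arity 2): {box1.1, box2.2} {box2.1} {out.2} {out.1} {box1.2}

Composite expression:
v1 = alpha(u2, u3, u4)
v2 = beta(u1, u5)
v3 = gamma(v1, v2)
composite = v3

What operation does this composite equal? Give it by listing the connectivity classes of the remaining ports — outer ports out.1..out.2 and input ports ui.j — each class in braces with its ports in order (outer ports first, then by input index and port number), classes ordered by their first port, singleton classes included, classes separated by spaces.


{out.1} {out.2} {u1.1} {u1.2} {u2.1, u3.2} {u2.2} {u3.1, u4.1} {u4.2} {u5.1} {u5.2}

Connectivity passes through glued gamma-boundaries; trace each wire chain.
the subtree at alpha composes to {out.1, u3.1, u4.1} {out.2, u4.2} {u2.1, u3.2} {u2.2} on (u2, u3, u4); out.j = own outer ports
the subtree at beta composes to {out.1} {out.2} {u1.1} {u1.2} {u5.1} {u5.2} on (u1, u5); out.j = own outer ports
the subtree at gamma composes to {out.1} {out.2} {u1.1} {u1.2} {u2.1, u3.2} {u2.2} {u3.1, u4.1} {u4.2} {u5.1} {u5.2} on (u2, u3, u4, u1, u5); out.j = own outer ports


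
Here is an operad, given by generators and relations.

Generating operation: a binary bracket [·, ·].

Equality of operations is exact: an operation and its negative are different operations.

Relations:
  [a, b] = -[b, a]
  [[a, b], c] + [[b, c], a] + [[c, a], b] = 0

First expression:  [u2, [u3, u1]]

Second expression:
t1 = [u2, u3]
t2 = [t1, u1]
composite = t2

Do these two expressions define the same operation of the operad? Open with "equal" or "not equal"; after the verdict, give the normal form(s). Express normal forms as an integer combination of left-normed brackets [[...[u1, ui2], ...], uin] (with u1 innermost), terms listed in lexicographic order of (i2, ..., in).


The first composite normalizes to [[u1, u3], u2]
The second composite normalizes to -[[u1, u2], u3] + [[u1, u3], u2]
Distinct normal forms: not equal.

not equal; the first gives [[u1, u3], u2] and the second -[[u1, u2], u3] + [[u1, u3], u2]


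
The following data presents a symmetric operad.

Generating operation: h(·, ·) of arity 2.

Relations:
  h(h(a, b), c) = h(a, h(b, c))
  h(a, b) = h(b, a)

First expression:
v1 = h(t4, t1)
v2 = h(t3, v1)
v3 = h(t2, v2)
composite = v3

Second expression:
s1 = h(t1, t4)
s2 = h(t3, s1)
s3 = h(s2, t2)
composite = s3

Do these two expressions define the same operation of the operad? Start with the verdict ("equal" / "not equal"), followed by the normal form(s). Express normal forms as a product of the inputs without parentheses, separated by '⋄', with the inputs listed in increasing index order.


In normal form, the first expression is t1 ⋄ t2 ⋄ t3 ⋄ t4
In normal form, the second expression is t1 ⋄ t2 ⋄ t3 ⋄ t4
Identical normal forms: equal.

equal: each reduces to t1 ⋄ t2 ⋄ t3 ⋄ t4


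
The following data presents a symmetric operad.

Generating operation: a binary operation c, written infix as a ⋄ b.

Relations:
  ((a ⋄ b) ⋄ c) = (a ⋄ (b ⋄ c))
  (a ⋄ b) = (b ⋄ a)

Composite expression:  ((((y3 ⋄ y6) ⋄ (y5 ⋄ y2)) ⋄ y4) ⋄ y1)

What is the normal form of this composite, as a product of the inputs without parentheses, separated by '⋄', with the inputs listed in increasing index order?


y1 ⋄ y2 ⋄ y3 ⋄ y4 ⋄ y5 ⋄ y6


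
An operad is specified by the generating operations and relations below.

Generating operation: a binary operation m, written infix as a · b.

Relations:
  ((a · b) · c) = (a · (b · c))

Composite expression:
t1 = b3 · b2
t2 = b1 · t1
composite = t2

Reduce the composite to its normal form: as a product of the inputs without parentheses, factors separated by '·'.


b1 · b3 · b2

The m-tree's shape is irrelevant; the b-reading-order decides.
(b3 · b2) collapses to b3 · b2
(b1 · (b3 · b2)) collapses to b1 · b3 · b2


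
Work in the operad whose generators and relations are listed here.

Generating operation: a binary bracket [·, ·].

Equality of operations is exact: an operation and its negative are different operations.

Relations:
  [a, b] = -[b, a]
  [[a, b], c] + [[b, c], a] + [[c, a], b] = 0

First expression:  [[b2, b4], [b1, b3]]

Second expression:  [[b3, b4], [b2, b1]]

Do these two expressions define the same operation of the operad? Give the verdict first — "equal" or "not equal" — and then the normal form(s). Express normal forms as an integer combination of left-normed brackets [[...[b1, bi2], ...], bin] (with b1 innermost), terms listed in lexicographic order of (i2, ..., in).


not equal; the first gives -[[[b1, b3], b2], b4] + [[[b1, b3], b4], b2] and the second [[[b1, b2], b3], b4] - [[[b1, b2], b4], b3]

Normal form of the first expression: -[[[b1, b3], b2], b4] + [[[b1, b3], b4], b2]
Normal form of the second expression: [[[b1, b2], b3], b4] - [[[b1, b2], b4], b3]
The normal forms differ: not equal.


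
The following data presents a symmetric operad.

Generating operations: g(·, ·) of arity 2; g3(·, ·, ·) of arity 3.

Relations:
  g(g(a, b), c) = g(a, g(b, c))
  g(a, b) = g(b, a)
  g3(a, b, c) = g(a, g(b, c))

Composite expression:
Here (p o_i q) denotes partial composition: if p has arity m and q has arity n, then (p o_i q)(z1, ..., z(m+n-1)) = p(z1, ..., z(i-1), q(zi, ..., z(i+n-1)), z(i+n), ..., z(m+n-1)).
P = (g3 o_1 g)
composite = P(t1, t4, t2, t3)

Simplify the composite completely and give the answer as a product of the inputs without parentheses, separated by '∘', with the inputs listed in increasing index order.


t1 ∘ t2 ∘ t3 ∘ t4

With g3 associative and commutative, the t-input set is all that matters.
g(t1, t4) flattens to t1 ∘ t4
g3(g(t1, t4), t2, t3) flattens to t1 ∘ t4 ∘ t2 ∘ t3
the factors in increasing index order: t1 ∘ t2 ∘ t3 ∘ t4


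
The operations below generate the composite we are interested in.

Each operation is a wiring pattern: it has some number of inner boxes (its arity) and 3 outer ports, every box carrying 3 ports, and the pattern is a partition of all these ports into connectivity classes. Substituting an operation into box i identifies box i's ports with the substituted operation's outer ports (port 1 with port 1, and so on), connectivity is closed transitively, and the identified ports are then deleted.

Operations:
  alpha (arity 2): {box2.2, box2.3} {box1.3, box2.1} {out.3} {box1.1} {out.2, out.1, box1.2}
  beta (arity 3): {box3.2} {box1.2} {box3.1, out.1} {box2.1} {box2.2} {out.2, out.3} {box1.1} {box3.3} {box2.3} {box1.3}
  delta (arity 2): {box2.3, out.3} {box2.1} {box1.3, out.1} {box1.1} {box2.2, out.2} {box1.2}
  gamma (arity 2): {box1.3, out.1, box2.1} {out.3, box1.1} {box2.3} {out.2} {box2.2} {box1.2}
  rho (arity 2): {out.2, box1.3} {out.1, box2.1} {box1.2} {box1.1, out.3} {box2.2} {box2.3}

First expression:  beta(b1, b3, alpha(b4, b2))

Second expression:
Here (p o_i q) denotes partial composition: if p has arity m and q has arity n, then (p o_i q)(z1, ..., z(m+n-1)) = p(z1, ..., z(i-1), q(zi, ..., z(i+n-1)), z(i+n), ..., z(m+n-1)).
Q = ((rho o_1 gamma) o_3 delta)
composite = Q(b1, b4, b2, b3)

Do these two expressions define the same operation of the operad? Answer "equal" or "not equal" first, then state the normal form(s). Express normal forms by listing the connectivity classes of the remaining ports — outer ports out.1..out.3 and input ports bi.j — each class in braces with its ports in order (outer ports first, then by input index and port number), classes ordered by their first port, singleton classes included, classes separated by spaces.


In normal form, the first expression is {out.1, b4.2} {out.2, out.3} {b1.1} {b1.2} {b1.3} {b2.1, b4.3} {b2.2, b2.3} {b3.1} {b3.2} {b3.3} {b4.1}
In normal form, the second expression is {out.1, b2.3} {out.2, b1.1} {out.3, b1.3, b4.1} {b1.2} {b2.1} {b2.2} {b3.1} {b3.2} {b3.3} {b4.2} {b4.3}
The normal forms differ: not equal.

not equal: they reduce to {out.1, b4.2} {out.2, out.3} {b1.1} {b1.2} {b1.3} {b2.1, b4.3} {b2.2, b2.3} {b3.1} {b3.2} {b3.3} {b4.1} and {out.1, b2.3} {out.2, b1.1} {out.3, b1.3, b4.1} {b1.2} {b2.1} {b2.2} {b3.1} {b3.2} {b3.3} {b4.2} {b4.3}


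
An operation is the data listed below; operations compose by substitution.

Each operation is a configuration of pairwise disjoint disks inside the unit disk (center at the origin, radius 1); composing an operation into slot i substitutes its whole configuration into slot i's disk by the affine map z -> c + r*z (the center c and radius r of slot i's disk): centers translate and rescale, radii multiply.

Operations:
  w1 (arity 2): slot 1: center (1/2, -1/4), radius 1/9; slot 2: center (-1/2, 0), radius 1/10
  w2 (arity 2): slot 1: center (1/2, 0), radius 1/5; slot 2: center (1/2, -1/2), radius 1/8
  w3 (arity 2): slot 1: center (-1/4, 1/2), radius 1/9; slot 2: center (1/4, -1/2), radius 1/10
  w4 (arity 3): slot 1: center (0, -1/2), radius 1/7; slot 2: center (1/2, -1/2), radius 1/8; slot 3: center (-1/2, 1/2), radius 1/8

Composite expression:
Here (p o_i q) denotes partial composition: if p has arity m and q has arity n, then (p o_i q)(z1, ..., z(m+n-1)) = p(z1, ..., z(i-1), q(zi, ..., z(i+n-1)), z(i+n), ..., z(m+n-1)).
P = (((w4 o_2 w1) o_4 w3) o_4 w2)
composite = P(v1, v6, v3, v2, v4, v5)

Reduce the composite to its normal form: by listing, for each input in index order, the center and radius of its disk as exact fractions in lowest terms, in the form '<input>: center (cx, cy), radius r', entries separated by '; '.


v1: center (0, -1/2), radius 1/7; v2: center (-151/288, 9/16), radius 1/360; v3: center (7/16, -1/2), radius 1/80; v4: center (-151/288, 5/9), radius 1/576; v5: center (-15/32, 7/16), radius 1/80; v6: center (9/16, -17/32), radius 1/72

Follow each v-input down from w4: c' goes to c + r*c', radius to r*r'.
for v1, the 1-step affine chain lands on center (0, -1/2), radius 1/7
for v6, the 2-step affine chain lands on center (9/16, -17/32), radius 1/72
for v3, the 2-step affine chain lands on center (7/16, -1/2), radius 1/80
for v2, the 3-step affine chain lands on center (-151/288, 9/16), radius 1/360
for v4, the 3-step affine chain lands on center (-151/288, 5/9), radius 1/576
for v5, the 2-step affine chain lands on center (-15/32, 7/16), radius 1/80


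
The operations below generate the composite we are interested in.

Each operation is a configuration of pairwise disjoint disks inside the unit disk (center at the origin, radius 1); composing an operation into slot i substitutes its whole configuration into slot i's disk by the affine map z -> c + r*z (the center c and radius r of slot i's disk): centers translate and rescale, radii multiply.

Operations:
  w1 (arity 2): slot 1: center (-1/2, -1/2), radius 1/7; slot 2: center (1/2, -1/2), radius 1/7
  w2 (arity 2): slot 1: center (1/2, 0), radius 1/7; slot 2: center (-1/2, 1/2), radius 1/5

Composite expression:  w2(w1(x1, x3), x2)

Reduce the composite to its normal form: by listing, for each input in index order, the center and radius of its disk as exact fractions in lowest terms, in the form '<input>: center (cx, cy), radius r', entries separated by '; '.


x1: center (3/7, -1/14), radius 1/49; x2: center (-1/2, 1/2), radius 1/5; x3: center (4/7, -1/14), radius 1/49


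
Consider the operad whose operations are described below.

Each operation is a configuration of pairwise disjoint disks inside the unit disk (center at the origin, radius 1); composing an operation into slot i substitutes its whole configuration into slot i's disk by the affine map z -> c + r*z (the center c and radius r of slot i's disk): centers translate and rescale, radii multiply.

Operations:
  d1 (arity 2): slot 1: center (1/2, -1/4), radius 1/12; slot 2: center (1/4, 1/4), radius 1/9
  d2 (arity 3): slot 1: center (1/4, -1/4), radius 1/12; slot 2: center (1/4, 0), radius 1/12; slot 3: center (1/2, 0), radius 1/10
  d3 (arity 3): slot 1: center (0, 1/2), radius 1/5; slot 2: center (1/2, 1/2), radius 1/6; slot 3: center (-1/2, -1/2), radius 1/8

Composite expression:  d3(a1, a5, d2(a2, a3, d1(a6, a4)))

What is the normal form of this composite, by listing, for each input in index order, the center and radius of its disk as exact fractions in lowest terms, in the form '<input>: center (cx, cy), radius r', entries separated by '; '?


a1: center (0, 1/2), radius 1/5; a2: center (-15/32, -17/32), radius 1/96; a3: center (-15/32, -1/2), radius 1/96; a4: center (-139/320, -159/320), radius 1/720; a5: center (1/2, 1/2), radius 1/6; a6: center (-69/160, -161/320), radius 1/960

Below d3, radii multiply path by path; the a-disk centers shift.
input a1: composing its 1 substitution step yields center (0, 1/2), radius 1/5
input a5: composing its 1 substitution step yields center (1/2, 1/2), radius 1/6
input a2: composing its 2 substitution steps yields center (-15/32, -17/32), radius 1/96
input a3: composing its 2 substitution steps yields center (-15/32, -1/2), radius 1/96
input a6: composing its 3 substitution steps yields center (-69/160, -161/320), radius 1/960
input a4: composing its 3 substitution steps yields center (-139/320, -159/320), radius 1/720


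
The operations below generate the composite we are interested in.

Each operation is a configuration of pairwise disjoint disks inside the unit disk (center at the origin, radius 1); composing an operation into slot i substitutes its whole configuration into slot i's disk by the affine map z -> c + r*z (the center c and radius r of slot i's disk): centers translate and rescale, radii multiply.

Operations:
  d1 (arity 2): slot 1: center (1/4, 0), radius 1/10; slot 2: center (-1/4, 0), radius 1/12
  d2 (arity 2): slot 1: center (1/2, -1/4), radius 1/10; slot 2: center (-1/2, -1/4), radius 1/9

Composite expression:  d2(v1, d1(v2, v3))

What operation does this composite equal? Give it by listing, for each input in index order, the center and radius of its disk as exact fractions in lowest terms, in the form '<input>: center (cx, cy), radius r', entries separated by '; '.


v1: center (1/2, -1/4), radius 1/10; v2: center (-17/36, -1/4), radius 1/90; v3: center (-19/36, -1/4), radius 1/108

Below d2, radii multiply path by path; the v-disk centers shift.
tracing v1 down its 1-map path: center (1/2, -1/4), radius 1/10
tracing v2 down its 2-map path: center (-17/36, -1/4), radius 1/90
tracing v3 down its 2-map path: center (-19/36, -1/4), radius 1/108


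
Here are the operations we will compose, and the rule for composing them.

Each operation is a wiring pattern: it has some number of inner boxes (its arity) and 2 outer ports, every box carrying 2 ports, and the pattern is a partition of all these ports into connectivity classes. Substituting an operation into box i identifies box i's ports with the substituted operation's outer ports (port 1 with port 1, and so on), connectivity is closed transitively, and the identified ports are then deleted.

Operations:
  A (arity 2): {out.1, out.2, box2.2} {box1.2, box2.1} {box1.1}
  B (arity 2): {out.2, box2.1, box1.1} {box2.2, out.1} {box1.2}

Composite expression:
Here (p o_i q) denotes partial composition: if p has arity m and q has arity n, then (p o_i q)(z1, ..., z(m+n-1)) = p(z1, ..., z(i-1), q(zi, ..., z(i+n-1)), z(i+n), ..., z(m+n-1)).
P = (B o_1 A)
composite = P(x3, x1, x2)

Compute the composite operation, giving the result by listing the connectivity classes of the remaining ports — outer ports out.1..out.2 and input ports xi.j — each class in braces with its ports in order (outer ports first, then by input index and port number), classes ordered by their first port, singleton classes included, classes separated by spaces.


{out.1, x2.2} {out.2, x1.2, x2.1} {x1.1, x3.2} {x3.1}

Two ports join when wires chain via B-identified ports.
A over (x3, x1) gives {out.1, out.2, x1.2} {x1.1, x3.2} {x3.1}, out.j being that stage's outer ports
B over (x3, x1, x2) gives {out.1, x2.2} {out.2, x1.2, x2.1} {x1.1, x3.2} {x3.1}, out.j being that stage's outer ports


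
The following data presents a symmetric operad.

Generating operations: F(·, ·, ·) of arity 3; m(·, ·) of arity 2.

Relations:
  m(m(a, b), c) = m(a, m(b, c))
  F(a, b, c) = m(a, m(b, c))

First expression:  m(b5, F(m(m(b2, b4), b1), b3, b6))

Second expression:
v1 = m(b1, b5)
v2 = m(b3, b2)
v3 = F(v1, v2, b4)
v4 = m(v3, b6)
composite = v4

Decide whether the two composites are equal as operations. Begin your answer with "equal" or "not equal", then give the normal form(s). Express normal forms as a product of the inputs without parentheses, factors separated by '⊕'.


not equal; the first gives b5 ⊕ b2 ⊕ b4 ⊕ b1 ⊕ b3 ⊕ b6 and the second b1 ⊕ b5 ⊕ b3 ⊕ b2 ⊕ b4 ⊕ b6

The first expression reduces to b5 ⊕ b2 ⊕ b4 ⊕ b1 ⊕ b3 ⊕ b6
The second expression reduces to b1 ⊕ b5 ⊕ b3 ⊕ b2 ⊕ b4 ⊕ b6
No match — not equal.


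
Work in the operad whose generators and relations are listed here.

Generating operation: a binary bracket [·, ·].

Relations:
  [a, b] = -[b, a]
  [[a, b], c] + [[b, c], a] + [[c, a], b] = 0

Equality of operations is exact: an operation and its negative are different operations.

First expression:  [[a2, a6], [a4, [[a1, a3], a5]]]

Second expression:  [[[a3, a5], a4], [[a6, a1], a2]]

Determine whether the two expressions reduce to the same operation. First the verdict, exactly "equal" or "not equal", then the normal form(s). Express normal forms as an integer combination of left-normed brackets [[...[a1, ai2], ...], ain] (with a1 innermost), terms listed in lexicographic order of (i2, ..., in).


not equal: they reduce to [[[[[a1, a3], a5], a4], a2], a6] - [[[[[a1, a3], a5], a4], a6], a2] and [[[[[a1, a6], a2], a3], a5], a4] - [[[[[a1, a6], a2], a4], a3], a5] + [[[[[a1, a6], a2], a4], a5], a3] - [[[[[a1, a6], a2], a5], a3], a4]


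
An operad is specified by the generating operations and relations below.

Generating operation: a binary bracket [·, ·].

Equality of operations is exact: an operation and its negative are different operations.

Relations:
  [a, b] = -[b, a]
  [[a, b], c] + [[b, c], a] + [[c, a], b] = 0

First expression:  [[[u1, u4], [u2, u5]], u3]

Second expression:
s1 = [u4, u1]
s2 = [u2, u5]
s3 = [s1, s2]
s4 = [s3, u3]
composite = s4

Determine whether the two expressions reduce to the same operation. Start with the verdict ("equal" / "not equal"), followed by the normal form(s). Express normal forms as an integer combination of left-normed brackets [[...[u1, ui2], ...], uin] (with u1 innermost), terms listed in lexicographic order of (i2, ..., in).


not equal — first [[[[u1, u4], u2], u5], u3] - [[[[u1, u4], u5], u2], u3], second -[[[[u1, u4], u2], u5], u3] + [[[[u1, u4], u5], u2], u3]


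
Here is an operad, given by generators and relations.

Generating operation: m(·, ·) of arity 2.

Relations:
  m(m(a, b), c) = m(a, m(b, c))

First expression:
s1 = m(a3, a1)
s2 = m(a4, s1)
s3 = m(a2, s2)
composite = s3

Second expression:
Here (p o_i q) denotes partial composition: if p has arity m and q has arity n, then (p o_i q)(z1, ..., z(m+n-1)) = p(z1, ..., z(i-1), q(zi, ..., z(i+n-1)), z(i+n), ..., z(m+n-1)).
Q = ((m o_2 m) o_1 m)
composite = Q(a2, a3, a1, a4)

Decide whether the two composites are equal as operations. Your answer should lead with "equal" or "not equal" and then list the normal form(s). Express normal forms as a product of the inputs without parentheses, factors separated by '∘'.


not equal — first a2 ∘ a4 ∘ a3 ∘ a1, second a2 ∘ a3 ∘ a1 ∘ a4

Normal form of the first expression: a2 ∘ a4 ∘ a3 ∘ a1
Normal form of the second expression: a2 ∘ a3 ∘ a1 ∘ a4
Different reductions; not equal.


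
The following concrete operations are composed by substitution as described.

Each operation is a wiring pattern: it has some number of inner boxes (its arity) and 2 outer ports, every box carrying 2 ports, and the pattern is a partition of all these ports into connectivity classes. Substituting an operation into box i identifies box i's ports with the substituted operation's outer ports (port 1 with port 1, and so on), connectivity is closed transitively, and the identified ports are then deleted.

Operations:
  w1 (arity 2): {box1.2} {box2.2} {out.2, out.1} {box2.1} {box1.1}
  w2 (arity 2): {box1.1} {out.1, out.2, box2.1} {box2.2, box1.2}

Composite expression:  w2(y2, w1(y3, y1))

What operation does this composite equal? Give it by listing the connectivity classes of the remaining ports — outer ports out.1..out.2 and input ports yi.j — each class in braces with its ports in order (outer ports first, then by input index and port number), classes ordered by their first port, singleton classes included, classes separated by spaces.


{out.1, out.2, y2.2} {y1.1} {y1.2} {y2.1} {y3.1} {y3.2}

Reachability decides: close wires over w2-identified ports.
through w1, on inputs (y3, y1): {out.1, out.2} {y1.1} {y1.2} {y3.1} {y3.2} (out.j = stage outer ports)
through w2, on inputs (y2, y3, y1): {out.1, out.2, y2.2} {y1.1} {y1.2} {y2.1} {y3.1} {y3.2} (out.j = stage outer ports)


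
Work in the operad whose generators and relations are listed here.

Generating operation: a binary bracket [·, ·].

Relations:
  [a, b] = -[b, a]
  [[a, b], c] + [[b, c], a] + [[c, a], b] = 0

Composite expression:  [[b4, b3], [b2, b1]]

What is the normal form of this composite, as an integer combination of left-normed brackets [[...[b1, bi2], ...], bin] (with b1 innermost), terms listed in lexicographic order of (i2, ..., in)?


-[[[b1, b2], b3], b4] + [[[b1, b2], b4], b3]

Antisymmetry and Jacobi reduce to b1-anchored left-normed brackets.
Composite bracket: [[b4, b3], [b2, b1]]
The bracket unfolds into 8 signed words via [a, b] = ab - ba (2^3 = 8).
The b1-initial words carry the normal form:
  the word b1b2b3b4 carries sign -1 and contributes -[[[b1, b2], b3], b4]
  the word b1b2b4b3 carries sign +1 and contributes +[[[b1, b2], b4], b3]


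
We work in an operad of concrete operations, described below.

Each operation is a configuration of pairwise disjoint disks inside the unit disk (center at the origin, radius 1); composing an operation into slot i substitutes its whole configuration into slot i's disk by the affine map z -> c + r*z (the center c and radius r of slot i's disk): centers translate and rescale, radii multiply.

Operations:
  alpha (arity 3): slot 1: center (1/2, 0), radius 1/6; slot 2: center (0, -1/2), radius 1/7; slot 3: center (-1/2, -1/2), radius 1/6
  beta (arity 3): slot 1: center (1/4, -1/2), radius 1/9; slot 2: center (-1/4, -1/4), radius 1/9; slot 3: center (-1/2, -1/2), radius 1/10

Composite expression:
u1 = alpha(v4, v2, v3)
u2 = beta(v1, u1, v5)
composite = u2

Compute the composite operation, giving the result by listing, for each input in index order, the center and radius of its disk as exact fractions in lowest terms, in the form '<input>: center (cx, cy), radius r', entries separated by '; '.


Each v-disk chains the slot maps above it in beta; radii multiply.
input v1: applying the 1 nested substitution gives center (1/4, -1/2), radius 1/9
input v4: applying the 2 nested substitutions gives center (-7/36, -1/4), radius 1/54
input v2: applying the 2 nested substitutions gives center (-1/4, -11/36), radius 1/63
input v3: applying the 2 nested substitutions gives center (-11/36, -11/36), radius 1/54
input v5: applying the 1 nested substitution gives center (-1/2, -1/2), radius 1/10

v1: center (1/4, -1/2), radius 1/9; v2: center (-1/4, -11/36), radius 1/63; v3: center (-11/36, -11/36), radius 1/54; v4: center (-7/36, -1/4), radius 1/54; v5: center (-1/2, -1/2), radius 1/10


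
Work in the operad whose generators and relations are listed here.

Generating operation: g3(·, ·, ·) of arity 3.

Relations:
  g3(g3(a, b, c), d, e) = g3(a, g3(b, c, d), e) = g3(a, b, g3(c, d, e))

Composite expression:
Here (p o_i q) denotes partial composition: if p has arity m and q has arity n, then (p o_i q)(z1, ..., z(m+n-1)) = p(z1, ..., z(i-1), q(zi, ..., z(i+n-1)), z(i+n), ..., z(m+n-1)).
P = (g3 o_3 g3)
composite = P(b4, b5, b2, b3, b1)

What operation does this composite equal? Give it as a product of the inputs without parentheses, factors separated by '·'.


b4 · b5 · b2 · b3 · b1

All parenthesizations of g3 agree; list the b-inputs left to right.
g3(b2, b3, b1) collapses to b2 · b3 · b1
g3(b4, b5, g3(b2, b3, b1)) collapses to b4 · b5 · b2 · b3 · b1


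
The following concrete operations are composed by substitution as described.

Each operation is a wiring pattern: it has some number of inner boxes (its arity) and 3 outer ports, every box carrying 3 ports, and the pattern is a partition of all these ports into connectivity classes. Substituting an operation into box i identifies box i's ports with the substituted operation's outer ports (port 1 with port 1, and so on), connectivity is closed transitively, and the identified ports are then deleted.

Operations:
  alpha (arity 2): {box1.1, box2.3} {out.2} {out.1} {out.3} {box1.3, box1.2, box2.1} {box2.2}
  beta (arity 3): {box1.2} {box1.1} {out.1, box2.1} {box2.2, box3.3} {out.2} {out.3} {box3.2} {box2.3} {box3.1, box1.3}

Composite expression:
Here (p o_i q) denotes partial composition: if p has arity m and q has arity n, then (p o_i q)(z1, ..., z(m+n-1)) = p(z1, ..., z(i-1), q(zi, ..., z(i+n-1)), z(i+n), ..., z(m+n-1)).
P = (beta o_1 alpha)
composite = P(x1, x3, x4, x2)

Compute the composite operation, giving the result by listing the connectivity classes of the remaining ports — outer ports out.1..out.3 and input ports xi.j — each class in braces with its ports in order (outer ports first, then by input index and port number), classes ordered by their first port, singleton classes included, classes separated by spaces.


{out.1, x4.1} {out.2} {out.3} {x1.1, x3.3} {x1.2, x1.3, x3.1} {x2.1} {x2.2} {x2.3, x4.2} {x3.2} {x4.3}

Reachability decides: close wires over beta-identified ports.
after alpha, the pattern on (x1, x3) reads {out.1} {out.2} {out.3} {x1.1, x3.3} {x1.2, x1.3, x3.1} {x3.2} (out.j = its outer ports)
after beta, the pattern on (x1, x3, x4, x2) reads {out.1, x4.1} {out.2} {out.3} {x1.1, x3.3} {x1.2, x1.3, x3.1} {x2.1} {x2.2} {x2.3, x4.2} {x3.2} {x4.3} (out.j = its outer ports)


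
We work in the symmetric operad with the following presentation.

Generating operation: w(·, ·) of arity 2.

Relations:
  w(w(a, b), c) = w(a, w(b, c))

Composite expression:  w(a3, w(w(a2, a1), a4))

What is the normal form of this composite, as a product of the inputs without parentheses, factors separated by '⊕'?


a3 ⊕ a2 ⊕ a1 ⊕ a4

All parenthesizations of w agree; list the a-inputs left to right.
w(a2, a1) unparenthesizes to a2 ⊕ a1
w(w(a2, a1), a4) unparenthesizes to a2 ⊕ a1 ⊕ a4
w(a3, w(w(a2, a1), a4)) unparenthesizes to a3 ⊕ a2 ⊕ a1 ⊕ a4


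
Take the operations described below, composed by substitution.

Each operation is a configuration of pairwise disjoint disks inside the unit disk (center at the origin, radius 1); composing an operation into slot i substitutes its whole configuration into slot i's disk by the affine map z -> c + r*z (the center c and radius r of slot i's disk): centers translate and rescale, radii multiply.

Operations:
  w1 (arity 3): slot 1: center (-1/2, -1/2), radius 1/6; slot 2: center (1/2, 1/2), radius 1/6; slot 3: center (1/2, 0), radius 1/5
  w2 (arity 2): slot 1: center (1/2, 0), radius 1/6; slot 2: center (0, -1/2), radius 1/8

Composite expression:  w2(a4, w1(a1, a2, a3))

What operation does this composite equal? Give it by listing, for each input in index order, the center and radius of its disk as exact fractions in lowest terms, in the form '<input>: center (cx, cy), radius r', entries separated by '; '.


Affine substitution under w2: radii multiply and a-centers shift.
tracing a4 down its 1-map path: center (1/2, 0), radius 1/6
tracing a1 down its 2-map path: center (-1/16, -9/16), radius 1/48
tracing a2 down its 2-map path: center (1/16, -7/16), radius 1/48
tracing a3 down its 2-map path: center (1/16, -1/2), radius 1/40

a1: center (-1/16, -9/16), radius 1/48; a2: center (1/16, -7/16), radius 1/48; a3: center (1/16, -1/2), radius 1/40; a4: center (1/2, 0), radius 1/6


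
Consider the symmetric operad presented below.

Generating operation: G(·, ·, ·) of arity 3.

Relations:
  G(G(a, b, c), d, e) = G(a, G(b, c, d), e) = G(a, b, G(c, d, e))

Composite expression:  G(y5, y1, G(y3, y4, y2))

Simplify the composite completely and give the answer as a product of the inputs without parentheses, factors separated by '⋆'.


y5 ⋆ y1 ⋆ y3 ⋆ y4 ⋆ y2

All parenthesizations of G agree; list the y-inputs left to right.
G(y3, y4, y2) unparenthesizes to y3 ⋆ y4 ⋆ y2
G(y5, y1, G(y3, y4, y2)) unparenthesizes to y5 ⋆ y1 ⋆ y3 ⋆ y4 ⋆ y2


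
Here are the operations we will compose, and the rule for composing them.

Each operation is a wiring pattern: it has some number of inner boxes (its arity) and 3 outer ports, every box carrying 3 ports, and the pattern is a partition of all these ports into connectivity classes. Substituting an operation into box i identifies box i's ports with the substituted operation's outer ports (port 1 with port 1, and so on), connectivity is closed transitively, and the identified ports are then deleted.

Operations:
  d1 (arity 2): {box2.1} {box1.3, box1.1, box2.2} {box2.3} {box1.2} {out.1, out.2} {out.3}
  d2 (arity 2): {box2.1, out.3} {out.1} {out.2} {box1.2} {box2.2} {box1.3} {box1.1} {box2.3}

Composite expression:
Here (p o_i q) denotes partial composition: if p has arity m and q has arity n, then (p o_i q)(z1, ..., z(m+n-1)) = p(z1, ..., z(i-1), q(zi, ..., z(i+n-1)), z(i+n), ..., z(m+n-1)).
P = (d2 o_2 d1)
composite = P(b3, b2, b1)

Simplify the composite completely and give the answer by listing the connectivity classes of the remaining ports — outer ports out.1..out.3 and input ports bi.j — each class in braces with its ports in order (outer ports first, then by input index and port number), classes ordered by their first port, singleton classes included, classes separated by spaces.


{out.1} {out.2} {out.3} {b1.1} {b1.2, b2.1, b2.3} {b1.3} {b2.2} {b3.1} {b3.2} {b3.3}

Connectivity passes through glued d2-boundaries; trace each wire chain.
composing d1 on (b2, b1), with out.j its own outer ports: {out.1, out.2} {out.3} {b1.1} {b1.2, b2.1, b2.3} {b1.3} {b2.2}
composing d2 on (b3, b2, b1), with out.j its own outer ports: {out.1} {out.2} {out.3} {b1.1} {b1.2, b2.1, b2.3} {b1.3} {b2.2} {b3.1} {b3.2} {b3.3}
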